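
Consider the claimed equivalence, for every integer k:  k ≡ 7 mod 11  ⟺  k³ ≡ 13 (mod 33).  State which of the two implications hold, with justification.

[⇒] This fails: take k = 18. Then 18 ≡ 7 (mod 11), but 18³ = 5832 ≡ 24 (mod 33), not 13.

[⇐] Conversely, the residues r modulo 33 with r³ ≡ 13 (mod 33) are exactly {7}, and each is ≡ 7 (mod 11).

The forward direction fails; the converse holds.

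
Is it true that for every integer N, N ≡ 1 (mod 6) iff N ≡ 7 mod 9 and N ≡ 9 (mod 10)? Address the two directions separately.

Converse. If N ≡ 7 (mod 9) and N ≡ 9 (mod 10), then by the Chinese remainder theorem N ≡ 79 (mod 90). Since 79 ≡ 1 (mod 6) and 6 ∣ 90, we get N ≡ 1 (mod 6).

Forward direction. This fails: N = 1 gives 1 ≡ 1 (mod 6) but 1 ≡ 1 (mod 9), so the conjunction on the right does not hold.

The forward direction fails; the converse holds.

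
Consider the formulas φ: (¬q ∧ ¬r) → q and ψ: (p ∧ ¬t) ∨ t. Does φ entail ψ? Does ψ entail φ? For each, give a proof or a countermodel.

Both directions fail.

Forward direction. This fails. Under t = F, p = F, q = T, r = F, the left side is true but the right side is false.

Converse. This fails. Under t = T, p = F, q = F, r = F, the left side is false but the right side is true.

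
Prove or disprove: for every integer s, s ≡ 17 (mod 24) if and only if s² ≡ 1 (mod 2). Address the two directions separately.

(⟹) Suppose s ≡ 17 (mod 24). Then s² ≡ 17² = 289 (mod 24), and since 2 ∣ 24, also s² ≡ 1 (mod 2).

(⟸) This fails: take s = 1. Then 1² = 1 ≡ 1 (mod 2), yet 1 ≡ 1 (mod 24), not 17.

The forward direction holds; the converse fails.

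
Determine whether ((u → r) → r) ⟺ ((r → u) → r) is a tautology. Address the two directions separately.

The forward direction fails; the converse holds.

Forward direction. This fails. Under u = T, r = F, the left side is true but the right side is false.

Converse. Assume the antecedent. If u is true, (u → r) → r reduces to true regardless of the other variables. If u is false, the antecedent forces (u = F, r = T), and (u → r) → r holds there. Either way (u → r) → r holds.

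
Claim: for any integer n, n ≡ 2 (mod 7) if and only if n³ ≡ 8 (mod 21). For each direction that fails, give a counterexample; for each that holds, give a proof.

(⇒) fails and (⇐) fails.

(⇒) This fails: take n = 9. Then 9 ≡ 2 (mod 7), but 9³ = 729 ≡ 15 (mod 21), not 8.

(⇐) This fails: take n = 8. Then 8³ = 512 ≡ 8 (mod 21), yet 8 ≡ 1 (mod 7), not 2.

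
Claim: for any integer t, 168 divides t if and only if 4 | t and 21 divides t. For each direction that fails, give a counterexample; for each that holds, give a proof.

Only the forward direction holds.

(⟹) If 168 ∣ t, write t = 168q. Since 168 = 42·4, t = 4·(42q), so 4 ∣ t; and since 168 = 8·21, t = 21·(8q), so 21 ∣ t.

(⟸) This fails: take t = 84. Both 4 ∣ 84 and 21 ∣ 84, yet 84 is not a multiple of 168 (since 84 = 0·168 + 84), so 168 ∤ 84.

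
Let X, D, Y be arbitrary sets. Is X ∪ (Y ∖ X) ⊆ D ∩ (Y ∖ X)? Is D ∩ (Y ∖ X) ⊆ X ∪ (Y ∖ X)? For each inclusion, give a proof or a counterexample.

(⊆) This inclusion fails. Take X = {1}, D = ∅, Y = ∅; then 1 ∈ X ∪ (Y ∖ X) but 1 ∉ D ∩ (Y ∖ X).

(⊇) Let x ∈ D ∩ (Y ∖ X). Then x ∈ D ∩ Y and x ∉ X, from which x ∈ X ∪ (Y ∖ X).

The sets are not equal: only the reverse inclusion holds.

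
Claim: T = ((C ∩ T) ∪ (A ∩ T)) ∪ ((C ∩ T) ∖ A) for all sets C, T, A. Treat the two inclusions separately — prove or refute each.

Only the reverse inclusion holds.

(⟹) This inclusion fails. Take C = ∅, T = {1}, A = ∅; then 1 ∈ T but 1 ∉ ((C ∩ T) ∪ (A ∩ T)) ∪ ((C ∩ T) ∖ A).

(⟸) Let x ∈ ((C ∩ T) ∪ (A ∩ T)) ∪ ((C ∩ T) ∖ A). Then either x ∈ C ∩ T and x ∉ A; or x ∈ T ∩ A and x ∉ C; or x ∈ C ∩ T ∩ A. In each case x ∈ T, so ((C ∩ T) ∪ (A ∩ T)) ∪ ((C ∩ T) ∖ A) ⊆ T.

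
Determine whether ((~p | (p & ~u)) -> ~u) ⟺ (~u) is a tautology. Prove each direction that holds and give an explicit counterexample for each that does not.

The forward direction fails; the converse holds.

(→) This fails. Under u = T, p = T, the left side is true but the right side is false.

(←) Assume the antecedent. If u is true, the antecedent cannot hold. If u is false, (~p | (p & ~u)) -> ~u reduces to true regardless of the other variables. Either way (~p | (p & ~u)) -> ~u holds.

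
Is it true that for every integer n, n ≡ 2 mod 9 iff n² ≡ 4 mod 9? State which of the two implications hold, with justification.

(⟸) This fails: take n = 7. Then 7² = 49 ≡ 4 (mod 9), yet 7 ≡ 7 (mod 9), not 2.

(⟹) Suppose n ≡ 2 mod 9. Write n = 9j + 2. Then (9j + 2)² = 81j² + 36j + 4 = 9(9j² + 4j) + 4, so n² ≡ 4 (mod 9).

Only the forward implication holds.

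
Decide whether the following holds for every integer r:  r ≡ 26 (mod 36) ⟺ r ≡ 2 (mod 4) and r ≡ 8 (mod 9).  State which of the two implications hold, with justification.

Converse. If r ≡ 2 (mod 4) and r ≡ 8 (mod 9), then by the Chinese remainder theorem r ≡ 26 (mod 36). This is exactly r ≡ 26 (mod 36).

Forward direction. Suppose r ≡ 26 (mod 36); write r = 36j + 26. Since 4 ∣ 36, reducing mod 4 gives r ≡ 26 ≡ 2 (mod 4); since 9 ∣ 36, reducing mod 9 gives r ≡ 26 ≡ 8 (mod 9).

Both directions hold.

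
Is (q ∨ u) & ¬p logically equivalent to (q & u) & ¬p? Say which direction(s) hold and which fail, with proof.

Not equivalent: only (⇐) holds.

(⇐) Assume the antecedent. If q is true, the antecedent forces (q = T, u = T, p = F), and (q ∨ u) & ¬p holds there. If q is false, the antecedent cannot hold. Either way (q ∨ u) & ¬p holds.

(⇒) This fails. Under q = T, u = F, p = F, the left side is true but the right side is false.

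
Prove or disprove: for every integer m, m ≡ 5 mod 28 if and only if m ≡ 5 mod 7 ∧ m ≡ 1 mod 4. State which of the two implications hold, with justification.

(⇒) Suppose m ≡ 5 (mod 28); write m = 28j + 5. Since 7 ∣ 28, reducing mod 7 gives m ≡ 5 (mod 7); since 4 ∣ 28, reducing mod 4 gives m ≡ 5 ≡ 1 (mod 4).

(⇐) Conversely, if m ≡ 5 (mod 7) and m ≡ 1 (mod 4), then by the Chinese remainder theorem m ≡ 5 (mod 28). This is exactly m ≡ 5 (mod 28).

The biconditional holds.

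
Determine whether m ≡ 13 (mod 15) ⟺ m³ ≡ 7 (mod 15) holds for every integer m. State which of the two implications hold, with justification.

(⟹) Suppose m ≡ 13 (mod 15). Write m = 15j + 13. Then (15j + 13)³ = 3375j³ + 8775j² + 7605j + 2197 = 15(225j³ + 585j² + 507j + 146) + 7, so m³ ≡ 7 (mod 15).

(⟸) Conversely, suppose m³ ≡ 7 (mod 15). The only residue r in {0, …, 14} with r³ ≡ 7 (mod 15) is r = 13, so m ≡ 13 (mod 15).

Both directions hold.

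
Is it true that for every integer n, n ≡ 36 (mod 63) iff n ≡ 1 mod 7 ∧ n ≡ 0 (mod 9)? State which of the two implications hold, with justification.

Both directions hold; the statement is true.

Forward direction. Suppose n ≡ 36 (mod 63); write n = 63j + 36. Since 7 ∣ 63, reducing mod 7 gives n ≡ 36 ≡ 1 (mod 7); since 9 ∣ 63, reducing mod 9 gives n ≡ 36 ≡ 0 (mod 9).

Converse. If n ≡ 1 (mod 7) and n ≡ 0 (mod 9), then by the Chinese remainder theorem n ≡ 36 (mod 63). This is exactly n ≡ 36 (mod 63).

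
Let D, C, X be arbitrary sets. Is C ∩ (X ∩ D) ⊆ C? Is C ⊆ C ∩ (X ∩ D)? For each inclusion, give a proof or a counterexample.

Only the forward inclusion holds.

(⟹) Let x ∈ C ∩ (X ∩ D). Then x ∈ D ∩ C ∩ X, from which x ∈ C.

(⟸) This inclusion fails. Take D = ∅, C = {1}, X = ∅; then 1 ∈ C but 1 ∉ C ∩ (X ∩ D).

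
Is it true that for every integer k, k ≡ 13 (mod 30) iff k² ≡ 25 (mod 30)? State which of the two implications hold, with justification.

Neither implication holds.

Forward direction. This fails: take k = 13. Then 13 ≡ 13 (mod 30), but 13² = 169 ≡ 19 (mod 30), not 25.

Converse. This fails: take k = 5. Then 5² = 25 ≡ 25 (mod 30), yet 5 ≡ 5 (mod 30), not 13.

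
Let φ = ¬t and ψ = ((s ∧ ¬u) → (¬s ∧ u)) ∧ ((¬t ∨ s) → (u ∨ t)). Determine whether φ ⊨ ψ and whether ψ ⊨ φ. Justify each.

Neither direction holds.

(⟹) This fails. Under t = F, s = F, u = F, the left side is true but the right side is false.

(⟸) This fails. Under t = T, s = F, u = F, the left side is false but the right side is true.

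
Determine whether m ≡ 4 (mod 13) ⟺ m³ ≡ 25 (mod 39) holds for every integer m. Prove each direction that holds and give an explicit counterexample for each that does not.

(⇒) This fails: take m = 17. Then 17 ≡ 4 (mod 13), but 17³ = 4913 ≡ 38 (mod 39), not 25.

(⇐) This fails: take m = 10. Then 10³ = 1000 ≡ 25 (mod 39), yet 10 ≡ 10 (mod 13), not 4.

Neither implication holds.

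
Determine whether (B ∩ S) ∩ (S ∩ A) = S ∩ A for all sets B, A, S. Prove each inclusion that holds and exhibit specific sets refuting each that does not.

(⟹) Let x ∈ (B ∩ S) ∩ (S ∩ A). Then x ∈ B ∩ A ∩ S, from which x ∈ S ∩ A.

(⟸) This inclusion fails. Take B = ∅, A = {1}, S = {1}; then 1 ∈ S ∩ A but 1 ∉ (B ∩ S) ∩ (S ∩ A).

The sets are not equal: only the forward inclusion holds.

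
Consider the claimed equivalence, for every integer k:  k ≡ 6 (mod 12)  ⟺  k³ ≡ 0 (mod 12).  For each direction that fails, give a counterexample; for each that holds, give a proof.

Only the forward implication holds.

(⟹) Suppose k ≡ 6 (mod 12). Write k = 12j + 6. Then (12j + 6)³ = 1728j³ + 2592j² + 1296j + 216 = 12(144j³ + 216j² + 108j + 18) + 0, so k³ ≡ 0 (mod 12).

(⟸) This fails: take k = 0. Then 0³ = 0 ≡ 0 (mod 12), yet 0 ≡ 0 (mod 12), not 6.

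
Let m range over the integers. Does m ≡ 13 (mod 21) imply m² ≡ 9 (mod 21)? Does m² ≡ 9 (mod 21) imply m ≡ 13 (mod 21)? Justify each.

(⇒) fails and (⇐) fails.

(→) This fails: take m = 13. Then 13 ≡ 13 (mod 21), but 13² = 169 ≡ 1 (mod 21), not 9.

(←) This fails: take m = 3. Then 3² = 9 ≡ 9 (mod 21), yet 3 ≡ 3 (mod 21), not 13.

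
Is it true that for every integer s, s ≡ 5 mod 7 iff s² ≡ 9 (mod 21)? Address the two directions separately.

(⟹) This fails: take s = 5. Then 5 ≡ 5 (mod 7), but 5² = 25 ≡ 4 (mod 21), not 9.

(⟸) This fails: take s = 3. Then 3² = 9 ≡ 9 (mod 21), yet 3 ≡ 3 (mod 7), not 5.

Neither implication holds.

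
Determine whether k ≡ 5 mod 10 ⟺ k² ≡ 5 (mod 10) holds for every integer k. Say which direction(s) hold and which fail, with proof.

Both directions hold.

(⟹) Suppose k ≡ 5 mod 10. Write k = 10j + 5. Then (10j + 5)² = 100j² + 100j + 25 = 10(10j² + 10j + 2) + 5, so k² ≡ 5 (mod 10).

(⟸) Conversely, suppose k² ≡ 5 (mod 10). The only residue r in {0, …, 9} with r² ≡ 5 (mod 10) is r = 5, so k ≡ 5 (mod 10).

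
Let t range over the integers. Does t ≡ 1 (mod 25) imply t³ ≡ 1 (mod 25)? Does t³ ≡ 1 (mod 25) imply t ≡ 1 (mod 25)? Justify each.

The biconditional holds.

(→) Suppose t ≡ 1 (mod 25). Write t = 25j + 1. Then (25j + 1)³ = 15625j³ + 1875j² + 75j + 1 = 25(625j³ + 75j² + 3j) + 1, so t³ ≡ 1 (mod 25).

(←) Conversely, suppose t³ ≡ 1 (mod 25). The only residue r in {0, …, 24} with r³ ≡ 1 (mod 25) is r = 1, so t ≡ 1 (mod 25).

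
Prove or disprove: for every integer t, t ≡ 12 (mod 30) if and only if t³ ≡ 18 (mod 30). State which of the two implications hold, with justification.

Equivalent; both directions hold.

(→) Suppose t ≡ 12 (mod 30). Write t = 30j + 12. Then (30j + 12)³ = 27000j³ + 32400j² + 12960j + 1728 = 30(900j³ + 1080j² + 432j + 57) + 18, so t³ ≡ 18 (mod 30).

(←) Conversely, suppose t³ ≡ 18 (mod 30). The only residue r in {0, …, 29} with r³ ≡ 18 (mod 30) is r = 12, so t ≡ 12 (mod 30).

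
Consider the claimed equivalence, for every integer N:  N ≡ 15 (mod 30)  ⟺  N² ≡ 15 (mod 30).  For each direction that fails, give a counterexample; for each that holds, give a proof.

Forward direction. Suppose N ≡ 15 (mod 30). Write N = 30j + 15. Then (30j + 15)² = 900j² + 900j + 225 = 30(30j² + 30j + 7) + 15, so N² ≡ 15 (mod 30).

Converse. Suppose N² ≡ 15 (mod 30). The only residue r in {0, …, 29} with r² ≡ 15 (mod 30) is r = 15, so N ≡ 15 (mod 30).

Equivalent; both directions hold.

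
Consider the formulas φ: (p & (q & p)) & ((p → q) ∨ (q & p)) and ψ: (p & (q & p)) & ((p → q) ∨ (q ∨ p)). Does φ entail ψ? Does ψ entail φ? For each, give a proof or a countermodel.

Both directions hold.

(⇒) Assume the antecedent. If q is true, the antecedent forces (q = T, p = T), and the consequent holds there. If q is false, the antecedent cannot hold. Either way the consequent holds.

(⇐) Assume the antecedent. If q is true, the antecedent forces (q = T, p = T), and the consequent holds there. If q is false, the antecedent cannot hold. Either way the consequent holds.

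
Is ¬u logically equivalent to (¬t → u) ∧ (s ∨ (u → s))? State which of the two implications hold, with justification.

(→) This fails. Under u = F, s = F, t = F, the left side is true but the right side is false.

(←) This fails. Under u = T, s = T, t = F, the left side is false but the right side is true.

Both directions fail.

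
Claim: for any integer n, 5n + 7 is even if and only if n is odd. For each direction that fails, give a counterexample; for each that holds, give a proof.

(⇒) Suppose 5n + 7 is even. Since 5 is odd, 5n and n have the same parity, so 5n + 7 ≡ n + 7 (mod 2). As 7 is odd, 5n + 7 is even exactly when n is odd. Thus n is odd.

(⇐) Conversely, suppose n is odd; write n = 2j + 1. Then 5n + 7 = 5·(2j + 1) + 7 = 2·5j + 12, which is even.

Both implications hold.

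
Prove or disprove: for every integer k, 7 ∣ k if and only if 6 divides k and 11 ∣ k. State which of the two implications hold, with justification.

Both directions fail.

(⇒) This fails: take k = 7. Certainly 7 ∣ 7, but 6 ∤ 7.

(⇐) This fails: take k = 66. Both 6 ∣ 66 and 11 ∣ 66, yet 66 is not a multiple of 7 (since 66 = 9·7 + 3), so 7 ∤ 66.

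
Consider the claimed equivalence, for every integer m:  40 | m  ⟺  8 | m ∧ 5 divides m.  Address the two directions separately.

Both directions hold.

[⇒] If 40 ∣ m, write m = 40q. Since 40 = 5·8, m = 8·(5q), so 8 ∣ m; and since 40 = 8·5, m = 5·(8q), so 5 ∣ m.

[⇐] Suppose 8 ∣ m and 5 ∣ m. Any common multiple of 8 and 5 is a multiple of their lcm; here gcd(8, 5) = 1, so lcm(8, 5) = 8·5 = 40, so 40 ∣ m.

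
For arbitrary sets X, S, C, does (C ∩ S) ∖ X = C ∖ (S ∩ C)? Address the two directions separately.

Forward inclusion. This inclusion fails. Take X = ∅, S = {1}, C = {1}; then 1 ∈ (C ∩ S) ∖ X but 1 ∉ C ∖ (S ∩ C).

Reverse inclusion. This inclusion fails. Take X = ∅, S = ∅, C = {1}; then 1 ∈ C ∖ (S ∩ C) but 1 ∉ (C ∩ S) ∖ X.

(⊆) fails and (⊇) fails.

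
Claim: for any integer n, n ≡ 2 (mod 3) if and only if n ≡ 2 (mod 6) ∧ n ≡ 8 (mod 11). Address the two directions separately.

The forward direction fails; the converse holds.

[⇐] If n ≡ 2 (mod 6) and n ≡ 8 (mod 11), then by the Chinese remainder theorem n ≡ 8 (mod 66). Since 8 ≡ 2 (mod 3) and 3 ∣ 66, we get n ≡ 2 (mod 3).

[⇒] This fails: n = 2 gives 2 ≡ 2 (mod 3) but 2 ≡ 2 (mod 11), so the conjunction on the right does not hold.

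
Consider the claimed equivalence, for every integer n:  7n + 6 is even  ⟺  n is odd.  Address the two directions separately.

(⇒) This fails: n = 2 gives 7n + 6 = 20, which is even, but 2 is even, not odd.

(⇐) This also fails: n = 5 is odd, but 7n + 6 = 41 is odd, not even.

(⇒) fails and (⇐) fails.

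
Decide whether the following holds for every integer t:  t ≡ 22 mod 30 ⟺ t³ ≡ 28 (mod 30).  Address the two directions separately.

(⇐) Suppose t³ ≡ 28 (mod 30). The only residue r in {0, …, 29} with r³ ≡ 28 (mod 30) is r = 22, so t ≡ 22 (mod 30).

(⇒) Suppose t ≡ 22 mod 30. Write t = 30j + 22. Then (30j + 22)³ = 27000j³ + 59400j² + 43560j + 10648 = 30(900j³ + 1980j² + 1452j + 354) + 28, so t³ ≡ 28 (mod 30).

The biconditional holds.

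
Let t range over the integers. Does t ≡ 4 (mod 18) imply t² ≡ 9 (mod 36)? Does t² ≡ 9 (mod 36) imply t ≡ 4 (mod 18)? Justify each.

Neither implication holds.

(→) This fails: take t = 4. Then 4 ≡ 4 (mod 18), but 4² = 16 ≡ 16 (mod 36), not 9.

(←) This fails: take t = 3. Then 3² = 9 ≡ 9 (mod 36), yet 3 ≡ 3 (mod 18), not 4.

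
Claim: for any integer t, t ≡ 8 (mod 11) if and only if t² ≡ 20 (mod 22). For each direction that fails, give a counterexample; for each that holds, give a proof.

(⇒) This fails: take t = 19. Then 19 ≡ 8 (mod 11), but 19² = 361 ≡ 9 (mod 22), not 20.

(⇐) This fails: take t = 14. Then 14² = 196 ≡ 20 (mod 22), yet 14 ≡ 3 (mod 11), not 8.

(⇒) fails and (⇐) fails.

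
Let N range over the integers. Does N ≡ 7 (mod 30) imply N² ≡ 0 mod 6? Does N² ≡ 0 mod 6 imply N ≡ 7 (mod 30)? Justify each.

(→) This fails: take N = 7. Then 7 ≡ 7 (mod 30), but 7² = 49 ≡ 1 (mod 6), not 0.

(←) This fails: take N = 0. Then 0² = 0 ≡ 0 (mod 6), yet 0 ≡ 0 (mod 30), not 7.

Neither implication holds.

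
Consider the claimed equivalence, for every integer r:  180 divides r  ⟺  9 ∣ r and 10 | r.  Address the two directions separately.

The forward direction holds; the converse fails.

(⇒) If 180 ∣ r, write r = 180q. Since 180 = 20·9, r = 9·(20q), so 9 ∣ r; and since 180 = 18·10, r = 10·(18q), so 10 ∣ r.

(⇐) This fails: take r = 90. Both 9 ∣ 90 and 10 ∣ 90, yet 90 is not a multiple of 180 (since 90 = 0·180 + 90), so 180 ∤ 90.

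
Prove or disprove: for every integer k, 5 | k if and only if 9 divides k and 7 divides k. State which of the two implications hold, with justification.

(→) This fails: take k = 5. Certainly 5 ∣ 5, but 9 ∤ 5.

(←) This fails: take k = 63. Both 9 ∣ 63 and 7 ∣ 63, yet 63 is not a multiple of 5 (since 63 = 12·5 + 3), so 5 ∤ 63.

Neither direction holds.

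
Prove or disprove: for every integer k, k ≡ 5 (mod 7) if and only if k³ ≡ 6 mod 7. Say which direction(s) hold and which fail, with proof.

(→) Suppose k ≡ 5 (mod 7). Write k = 7j + 5. Then (7j + 5)³ = 343j³ + 735j² + 525j + 125 = 7(49j³ + 105j² + 75j + 17) + 6, so k³ ≡ 6 (mod 7).

(←) This fails: take k = 3. Then 3³ = 27 ≡ 6 (mod 7), yet 3 ≡ 3 (mod 7), not 5.

The forward direction holds; the converse fails.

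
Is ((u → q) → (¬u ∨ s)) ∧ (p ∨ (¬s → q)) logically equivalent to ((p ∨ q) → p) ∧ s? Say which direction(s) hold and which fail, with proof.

Converse. Assume the antecedent. If s is true, the consequent reduces to true regardless of the other variables. If s is false, the antecedent cannot hold. Either way the consequent holds.

Forward direction. This fails. Under u = F, s = F, p = T, q = F, the left side is true but the right side is false.

(⇒) fails; (⇐) holds.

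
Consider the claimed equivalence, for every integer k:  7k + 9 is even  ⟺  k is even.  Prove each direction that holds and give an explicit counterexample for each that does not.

[⇒] This fails: k = 3 gives 7k + 9 = 30, which is even, but 3 is odd, not even.

[⇐] This also fails: k = 2 is even, but 7k + 9 = 23 is odd, not even.

Both directions fail.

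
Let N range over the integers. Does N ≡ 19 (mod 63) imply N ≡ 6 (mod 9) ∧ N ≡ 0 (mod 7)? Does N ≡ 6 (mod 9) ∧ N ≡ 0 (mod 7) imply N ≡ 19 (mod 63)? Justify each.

(⇒) fails and (⇐) fails.

[⇒] This fails: N = 19 gives 19 ≡ 19 (mod 63) but 19 ≡ 1 (mod 9), so the conjunction on the right does not hold.

[⇐] This fails: N = 42 satisfies both congruences on the right (42 ≡ 6 mod 9 and 42 ≡ 0 mod 7) yet 42 ≡ 42 (mod 63), not 19.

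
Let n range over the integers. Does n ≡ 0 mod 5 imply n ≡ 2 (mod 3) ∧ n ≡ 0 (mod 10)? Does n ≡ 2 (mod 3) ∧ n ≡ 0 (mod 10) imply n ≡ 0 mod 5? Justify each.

Not equivalent: only (⇐) holds.

(→) This fails: n = 0 gives 0 ≡ 0 (mod 5) but 0 ≡ 0 (mod 3), so the conjunction on the right does not hold.

(←) Conversely, if n ≡ 2 (mod 3) and n ≡ 0 (mod 10), then by the Chinese remainder theorem n ≡ 20 (mod 30). Since 20 ≡ 0 (mod 5) and 5 ∣ 30, we get n ≡ 0 (mod 5).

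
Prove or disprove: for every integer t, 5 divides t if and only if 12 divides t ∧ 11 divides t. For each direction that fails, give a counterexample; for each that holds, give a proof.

Forward direction. This fails: take t = 5. Certainly 5 ∣ 5, but 12 ∤ 5.

Converse. This fails: take t = 132. Both 12 ∣ 132 and 11 ∣ 132, yet 132 is not a multiple of 5 (since 132 = 26·5 + 2), so 5 ∤ 132.

Neither direction holds.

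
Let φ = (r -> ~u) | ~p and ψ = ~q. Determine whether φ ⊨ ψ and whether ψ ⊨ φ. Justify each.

Forward direction. This fails. Under q = T, r = F, u = F, p = F, the left side is true but the right side is false.

Converse. This fails. Under q = F, r = T, u = T, p = T, the left side is false but the right side is true.

Neither direction holds.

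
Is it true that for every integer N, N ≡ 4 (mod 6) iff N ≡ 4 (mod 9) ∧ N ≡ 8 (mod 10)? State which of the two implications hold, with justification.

Not equivalent: only (⇐) holds.

(⟹) This fails: N = 64 gives 64 ≡ 4 (mod 6) but 64 ≡ 1 (mod 9), so the conjunction on the right does not hold.

(⟸) Conversely, if N ≡ 4 (mod 9) and N ≡ 8 (mod 10), then by the Chinese remainder theorem N ≡ 58 (mod 90). Since 58 ≡ 4 (mod 6) and 6 ∣ 90, we get N ≡ 4 (mod 6).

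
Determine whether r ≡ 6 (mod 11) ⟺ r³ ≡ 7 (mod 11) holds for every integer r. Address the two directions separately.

The biconditional holds.

(⇒) Suppose r ≡ 6 (mod 11). Write r = 11j + 6. Then (11j + 6)³ = 1331j³ + 2178j² + 1188j + 216 = 11(121j³ + 198j² + 108j + 19) + 7, so r³ ≡ 7 (mod 11).

(⇐) Conversely, suppose r³ ≡ 7 (mod 11). The only residue r in {0, …, 10} with r³ ≡ 7 (mod 11) is r = 6, so r ≡ 6 (mod 11).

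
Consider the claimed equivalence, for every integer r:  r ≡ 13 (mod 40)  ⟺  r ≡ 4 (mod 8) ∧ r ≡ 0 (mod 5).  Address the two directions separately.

[⇒] This fails: r = 13 gives 13 ≡ 13 (mod 40) but 13 ≡ 5 (mod 8), so the conjunction on the right does not hold.

[⇐] This fails: r = 20 satisfies both congruences on the right (20 ≡ 4 mod 8 and 20 ≡ 0 mod 5) yet 20 ≡ 20 (mod 40), not 13.

Both directions fail.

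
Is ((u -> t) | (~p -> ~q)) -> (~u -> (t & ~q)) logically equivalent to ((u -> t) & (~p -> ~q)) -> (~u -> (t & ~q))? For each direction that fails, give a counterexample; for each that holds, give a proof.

(→) Assume the antecedent. If u is true, the consequent reduces to true regardless of the other variables. If u is false, the antecedent forces (t = T, p = F, q = F, u = F) or (t = T, p = T, q = F, u = F), and the consequent holds there. Either way the consequent holds.

(←) This fails. Under t = F, p = F, q = T, u = F, the left side is false but the right side is true.

Only the forward implication holds.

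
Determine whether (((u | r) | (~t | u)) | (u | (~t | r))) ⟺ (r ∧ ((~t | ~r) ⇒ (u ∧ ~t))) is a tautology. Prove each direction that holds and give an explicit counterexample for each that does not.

Only the converse holds.

Forward direction. This fails. Under t = F, u = F, r = F, the left side is true but the right side is false.

Converse. Assume the antecedent. If t is true, the antecedent forces (t = T, u = F, r = T) or (t = T, u = T, r = T), and the consequent holds there. If t is false, the consequent reduces to true regardless of the other variables. Either way the consequent holds.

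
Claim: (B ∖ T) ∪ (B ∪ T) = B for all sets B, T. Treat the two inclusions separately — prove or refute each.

Only the reverse inclusion holds.

(⊆) This inclusion fails. Take B = ∅, T = {1}; then 1 ∈ (B ∖ T) ∪ (B ∪ T) but 1 ∉ B.

(⊇) Let x ∈ B. Then either x ∈ B and x ∉ T; or x ∈ B ∩ T. In each case x ∈ (B ∖ T) ∪ (B ∪ T), so B ⊆ (B ∖ T) ∪ (B ∪ T).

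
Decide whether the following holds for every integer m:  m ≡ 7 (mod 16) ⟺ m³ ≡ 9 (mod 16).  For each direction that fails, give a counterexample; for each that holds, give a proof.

(⇒) This fails: take m = 7. Then 7 ≡ 7 (mod 16), but 7³ = 343 ≡ 7 (mod 16), not 9.

(⇐) This fails: take m = 9. Then 9³ = 729 ≡ 9 (mod 16), yet 9 ≡ 9 (mod 16), not 7.

Both directions fail.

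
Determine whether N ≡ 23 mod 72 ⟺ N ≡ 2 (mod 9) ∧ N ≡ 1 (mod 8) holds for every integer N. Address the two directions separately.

Both directions fail.

(⟹) This fails: N = 23 gives 23 ≡ 23 (mod 72) but 23 ≡ 5 (mod 9), so the conjunction on the right does not hold.

(⟸) This fails: N = 65 satisfies both congruences on the right (65 ≡ 2 mod 9 and 65 ≡ 1 mod 8) yet 65 ≡ 65 (mod 72), not 23.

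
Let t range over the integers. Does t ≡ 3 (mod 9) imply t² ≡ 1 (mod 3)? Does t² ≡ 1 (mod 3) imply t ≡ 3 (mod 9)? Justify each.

Neither implication holds.

Forward direction. This fails: take t = 3. Then 3 ≡ 3 (mod 9), but 3² = 9 ≡ 0 (mod 3), not 1.

Converse. This fails: take t = 1. Then 1² = 1 ≡ 1 (mod 3), yet 1 ≡ 1 (mod 9), not 3.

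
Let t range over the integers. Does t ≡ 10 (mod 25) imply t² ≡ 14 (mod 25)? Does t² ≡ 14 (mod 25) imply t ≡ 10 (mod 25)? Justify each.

(⇒) This fails: take t = 10. Then 10 ≡ 10 (mod 25), but 10² = 100 ≡ 0 (mod 25), not 14.

(⇐) This fails: take t = 8. Then 8² = 64 ≡ 14 (mod 25), yet 8 ≡ 8 (mod 25), not 10.

Neither implication holds.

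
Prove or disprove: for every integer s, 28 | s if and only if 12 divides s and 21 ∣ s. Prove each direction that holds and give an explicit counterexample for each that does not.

Not equivalent: only (⇐) holds.

(⟹) This fails: take s = 28. Certainly 28 ∣ 28, but 12 ∤ 28.

(⟸) Suppose 12 ∣ s and 21 ∣ s. Any common multiple of 12 and 21 is a multiple of their lcm; here lcm(12, 21) = 12·21/gcd(12, 21) = 252/3 = 84, so 84 ∣ s. Since 28 ∣ 84, it follows that 28 ∣ s.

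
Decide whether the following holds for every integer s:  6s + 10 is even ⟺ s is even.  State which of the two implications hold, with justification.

(⇒) fails; (⇐) holds.

(⇒) This fails: take s = 5. Then 6s + 10 = 40, which is even, yet s = 5 is odd, not even.

(⇐) Suppose s is even. Since 6 is even, 6s is even for every s, so 6s + 10 has the same parity as 10, which is even. Hence 6s + 10 is even.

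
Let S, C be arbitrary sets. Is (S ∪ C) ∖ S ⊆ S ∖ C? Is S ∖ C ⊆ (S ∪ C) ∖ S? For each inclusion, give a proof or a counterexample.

Forward inclusion. This inclusion fails. Take S = ∅, C = {1}; then 1 ∈ (S ∪ C) ∖ S but 1 ∉ S ∖ C.

Reverse inclusion. This inclusion fails. Take S = {1}, C = ∅; then 1 ∈ S ∖ C but 1 ∉ (S ∪ C) ∖ S.

Both inclusions fail.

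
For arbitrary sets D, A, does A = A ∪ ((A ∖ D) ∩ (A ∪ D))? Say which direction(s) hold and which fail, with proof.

Both inclusions hold.

(⊆) Let x ∈ A. Then either x ∈ A and x ∉ D; or x ∈ D ∩ A. In each case x ∈ A ∪ ((A ∖ D) ∩ (A ∪ D)), so A ⊆ A ∪ ((A ∖ D) ∩ (A ∪ D)).

(⊇) Let x ∈ A ∪ ((A ∖ D) ∩ (A ∪ D)). Then either x ∈ A and x ∉ D; or x ∈ D ∩ A. In each case x ∈ A, so A ∪ ((A ∖ D) ∩ (A ∪ D)) ⊆ A.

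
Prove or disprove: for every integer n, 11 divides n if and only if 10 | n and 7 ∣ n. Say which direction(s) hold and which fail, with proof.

Both directions fail.

(⇒) This fails: take n = 11. Certainly 11 ∣ 11, but 10 ∤ 11.

(⇐) This fails: take n = 70. Both 10 ∣ 70 and 7 ∣ 70, yet 70 is not a multiple of 11 (since 70 = 6·11 + 4), so 11 ∤ 70.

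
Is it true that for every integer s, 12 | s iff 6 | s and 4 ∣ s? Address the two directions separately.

(⟹) If 12 ∣ s, write s = 12q. Since 12 = 2·6, s = 6·(2q), so 6 ∣ s; and since 12 = 3·4, s = 4·(3q), so 4 ∣ s.

(⟸) Suppose 6 ∣ s and 4 ∣ s. Any common multiple of 6 and 4 is a multiple of their lcm; here lcm(6, 4) = 6·4/gcd(6, 4) = 24/2 = 12, so 12 ∣ s.

Equivalent; both directions hold.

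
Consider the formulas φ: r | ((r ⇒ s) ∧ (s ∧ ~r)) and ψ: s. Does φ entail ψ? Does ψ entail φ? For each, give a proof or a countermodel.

Not equivalent: only (⇐) holds.

[⇒] This fails. Under s = F, r = T, the left side is true but the right side is false.

[⇐] Assume the antecedent. If s is true, r | ((r ⇒ s) ∧ (s ∧ ~r)) reduces to true regardless of the other variables. If s is false, the antecedent cannot hold. Either way r | ((r ⇒ s) ∧ (s ∧ ~r)) holds.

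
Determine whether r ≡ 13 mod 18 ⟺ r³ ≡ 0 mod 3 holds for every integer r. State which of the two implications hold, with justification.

Both directions fail.

[⇒] This fails: take r = 13. Then 13 ≡ 13 (mod 18), but 13³ = 2197 ≡ 1 (mod 3), not 0.

[⇐] This fails: take r = 0. Then 0³ = 0 ≡ 0 (mod 3), yet 0 ≡ 0 (mod 18), not 13.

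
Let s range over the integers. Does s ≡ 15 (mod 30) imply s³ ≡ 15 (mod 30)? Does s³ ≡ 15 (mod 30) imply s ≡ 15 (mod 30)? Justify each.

(⇒) Suppose s ≡ 15 (mod 30). Write s = 30j + 15. Then (30j + 15)³ = 27000j³ + 40500j² + 20250j + 3375 = 30(900j³ + 1350j² + 675j + 112) + 15, so s³ ≡ 15 (mod 30).

(⇐) Conversely, suppose s³ ≡ 15 (mod 30). The only residue r in {0, …, 29} with r³ ≡ 15 (mod 30) is r = 15, so s ≡ 15 (mod 30).

The biconditional holds.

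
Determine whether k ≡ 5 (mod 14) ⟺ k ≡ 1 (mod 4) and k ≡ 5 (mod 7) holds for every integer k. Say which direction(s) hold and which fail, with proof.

[⇒] This fails: k = 19 gives 19 ≡ 5 (mod 14) but 19 ≡ 3 (mod 4), so the conjunction on the right does not hold.

[⇐] Conversely, if k ≡ 1 (mod 4) and k ≡ 5 (mod 7), then by the Chinese remainder theorem k ≡ 5 (mod 28). Since 5 ≡ 5 (mod 14) and 14 ∣ 28, we get k ≡ 5 (mod 14).

Only the converse holds.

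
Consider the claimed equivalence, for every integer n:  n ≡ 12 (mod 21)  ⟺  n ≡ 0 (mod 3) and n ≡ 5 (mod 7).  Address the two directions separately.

Equivalent; both directions hold.

(⟹) Suppose n ≡ 12 (mod 21); write n = 21j + 12. Since 3 ∣ 21, reducing mod 3 gives n ≡ 12 ≡ 0 (mod 3); since 7 ∣ 21, reducing mod 7 gives n ≡ 12 ≡ 5 (mod 7).

(⟸) Conversely, if n ≡ 0 (mod 3) and n ≡ 5 (mod 7), then by the Chinese remainder theorem n ≡ 12 (mod 21). This is exactly n ≡ 12 (mod 21).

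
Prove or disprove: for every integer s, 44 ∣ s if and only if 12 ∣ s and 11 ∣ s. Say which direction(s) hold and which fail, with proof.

Forward direction. This fails: take s = 44. Certainly 44 ∣ 44, but 12 ∤ 44.

Converse. Suppose 12 ∣ s and 11 ∣ s. Any common multiple of 12 and 11 is a multiple of their lcm; here gcd(12, 11) = 1, so lcm(12, 11) = 12·11 = 132, so 132 ∣ s. Since 44 ∣ 132, it follows that 44 ∣ s.

Only the reverse direction holds.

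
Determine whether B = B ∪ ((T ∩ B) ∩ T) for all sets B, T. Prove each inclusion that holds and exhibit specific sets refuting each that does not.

(⟹) Let x ∈ B. Then either x ∈ B and x ∉ T; or x ∈ B ∩ T. In each case x ∈ B ∪ ((T ∩ B) ∩ T), so B ⊆ B ∪ ((T ∩ B) ∩ T).

(⟸) Let x ∈ B ∪ ((T ∩ B) ∩ T). Then either x ∈ B and x ∉ T; or x ∈ B ∩ T. In each case x ∈ B, so B ∪ ((T ∩ B) ∩ T) ⊆ B.

Both inclusions hold.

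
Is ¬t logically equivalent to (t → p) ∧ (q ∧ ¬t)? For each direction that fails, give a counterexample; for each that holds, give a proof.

(⇒) fails; (⇐) holds.

Forward direction. This fails. Under p = F, t = F, q = F, the left side is true but the right side is false.

Converse. Assume the antecedent. If p is true, the antecedent forces (p = T, t = F, q = T), and ¬t holds there. If p is false, the antecedent forces (p = F, t = F, q = T), and ¬t holds there. Either way ¬t holds.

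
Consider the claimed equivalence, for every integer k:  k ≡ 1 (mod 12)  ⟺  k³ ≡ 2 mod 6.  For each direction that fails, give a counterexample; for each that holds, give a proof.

Neither direction holds.

(⟹) This fails: take k = 1. Then 1 ≡ 1 (mod 12), but 1³ = 1 ≡ 1 (mod 6), not 2.

(⟸) This fails: take k = 2. Then 2³ = 8 ≡ 2 (mod 6), yet 2 ≡ 2 (mod 12), not 1.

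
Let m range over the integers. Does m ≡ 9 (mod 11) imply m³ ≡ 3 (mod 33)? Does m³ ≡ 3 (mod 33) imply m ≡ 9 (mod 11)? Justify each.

The forward direction fails; the converse holds.

[⇒] This fails: take m = 20. Then 20 ≡ 9 (mod 11), but 20³ = 8000 ≡ 14 (mod 33), not 3.

[⇐] Conversely, the residues r modulo 33 with r³ ≡ 3 (mod 33) are exactly {9}, and each is ≡ 9 (mod 11).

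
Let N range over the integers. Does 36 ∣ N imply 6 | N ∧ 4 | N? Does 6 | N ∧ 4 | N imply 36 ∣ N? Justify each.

(⇒) If 36 ∣ N, write N = 36q. Since 36 = 6·6, N = 6·(6q), so 6 ∣ N; and since 36 = 9·4, N = 4·(9q), so 4 ∣ N.

(⇐) This fails: take N = 12. Both 6 ∣ 12 and 4 ∣ 12, yet 12 is not a multiple of 36 (since 12 = 0·36 + 12), so 36 ∤ 12.

The forward direction holds; the converse fails.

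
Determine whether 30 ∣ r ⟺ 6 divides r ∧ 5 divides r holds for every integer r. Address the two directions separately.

Both directions hold.

(→) If 30 ∣ r, write r = 30q. Since 30 = 5·6, r = 6·(5q), so 6 ∣ r; and since 30 = 6·5, r = 5·(6q), so 5 ∣ r.

(←) Suppose 6 ∣ r and 5 ∣ r. Any common multiple of 6 and 5 is a multiple of their lcm; here gcd(6, 5) = 1, so lcm(6, 5) = 6·5 = 30, so 30 ∣ r.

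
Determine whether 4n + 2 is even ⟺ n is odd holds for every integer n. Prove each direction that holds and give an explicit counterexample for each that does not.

The forward direction fails; the converse holds.

Forward direction. This fails: take n = 6. Then 4n + 2 = 26, which is even, yet n = 6 is even, not odd.

Converse. Suppose n is odd. Since 4 is even, 4n is even for every n, so 4n + 2 has the same parity as 2, which is even. Hence 4n + 2 is even.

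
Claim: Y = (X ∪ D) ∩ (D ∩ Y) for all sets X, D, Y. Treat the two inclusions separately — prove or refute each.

The sets are not equal: only the reverse inclusion holds.

Forward inclusion. This inclusion fails. Take X = ∅, D = ∅, Y = {1}; then 1 ∈ Y but 1 ∉ (X ∪ D) ∩ (D ∩ Y).

Reverse inclusion. Let x ∈ (X ∪ D) ∩ (D ∩ Y). Then either x ∈ D ∩ Y and x ∉ X; or x ∈ X ∩ D ∩ Y. In each case x ∈ Y, so (X ∪ D) ∩ (D ∩ Y) ⊆ Y.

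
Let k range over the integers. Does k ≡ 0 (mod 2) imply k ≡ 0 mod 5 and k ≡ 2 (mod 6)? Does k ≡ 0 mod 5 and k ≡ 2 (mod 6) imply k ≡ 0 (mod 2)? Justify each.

(⟸) If k ≡ 0 (mod 5) and k ≡ 2 (mod 6), then by the Chinese remainder theorem k ≡ 20 (mod 30). Since 20 ≡ 0 (mod 2) and 2 ∣ 30, we get k ≡ 0 (mod 2).

(⟹) This fails: k = 0 gives 0 ≡ 0 (mod 2) but 0 ≡ 0 (mod 6), so the conjunction on the right does not hold.

Not equivalent: only (⇐) holds.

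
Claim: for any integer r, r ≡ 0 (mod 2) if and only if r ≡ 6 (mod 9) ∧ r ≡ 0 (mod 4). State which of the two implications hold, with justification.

(⇒) This fails: r = 0 gives 0 ≡ 0 (mod 2) but 0 ≡ 0 (mod 9), so the conjunction on the right does not hold.

(⇐) Conversely, if r ≡ 6 (mod 9) and r ≡ 0 (mod 4), then by the Chinese remainder theorem r ≡ 24 (mod 36). Since 24 ≡ 0 (mod 2) and 2 ∣ 36, we get r ≡ 0 (mod 2).

(⇒) fails; (⇐) holds.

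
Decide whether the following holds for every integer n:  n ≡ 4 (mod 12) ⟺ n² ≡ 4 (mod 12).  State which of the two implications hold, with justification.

(→) Suppose n ≡ 4 (mod 12). Write n = 12j + 4. Then (12j + 4)² = 144j² + 96j + 16 = 12(12j² + 8j + 1) + 4, so n² ≡ 4 (mod 12).

(←) This fails: take n = 2. Then 2² = 4 ≡ 4 (mod 12), yet 2 ≡ 2 (mod 12), not 4.

Only the forward direction holds.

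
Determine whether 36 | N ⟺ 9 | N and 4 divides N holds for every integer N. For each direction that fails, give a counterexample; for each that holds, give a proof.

Forward direction. If 36 ∣ N, write N = 36q. Since 36 = 4·9, N = 9·(4q), so 9 ∣ N; and since 36 = 9·4, N = 4·(9q), so 4 ∣ N.

Converse. Suppose 9 ∣ N and 4 ∣ N. Any common multiple of 9 and 4 is a multiple of their lcm; here gcd(9, 4) = 1, so lcm(9, 4) = 9·4 = 36, so 36 ∣ N.

The biconditional holds.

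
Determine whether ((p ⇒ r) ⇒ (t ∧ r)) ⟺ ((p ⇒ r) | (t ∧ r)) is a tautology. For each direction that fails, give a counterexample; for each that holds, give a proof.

(→) This fails. Under t = F, p = T, r = F, the left side is true but the right side is false.

(←) This fails. Under t = F, p = F, r = F, the left side is false but the right side is true.

(⇒) fails and (⇐) fails.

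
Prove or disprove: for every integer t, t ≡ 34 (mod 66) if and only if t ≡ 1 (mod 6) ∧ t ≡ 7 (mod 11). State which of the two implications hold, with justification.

(→) This fails: t = 34 gives 34 ≡ 34 (mod 66) but 34 ≡ 4 (mod 6), so the conjunction on the right does not hold.

(←) This fails: t = 7 satisfies both congruences on the right (7 ≡ 1 mod 6 and 7 ≡ 7 mod 11) yet 7 ≡ 7 (mod 66), not 34.

(⇒) fails and (⇐) fails.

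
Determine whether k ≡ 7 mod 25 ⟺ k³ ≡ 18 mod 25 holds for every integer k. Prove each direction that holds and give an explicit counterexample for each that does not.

[⇒] Suppose k ≡ 7 mod 25. Write k = 25j + 7. Then (25j + 7)³ = 15625j³ + 13125j² + 3675j + 343 = 25(625j³ + 525j² + 147j + 13) + 18, so k³ ≡ 18 (mod 25).

[⇐] Conversely, suppose k³ ≡ 18 (mod 25). The only residue r in {0, …, 24} with r³ ≡ 18 (mod 25) is r = 7, so k ≡ 7 (mod 25).

The biconditional holds.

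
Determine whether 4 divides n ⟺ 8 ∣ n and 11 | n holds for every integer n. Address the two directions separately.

(→) This fails: take n = 4. Certainly 4 ∣ 4, but 8 ∤ 4.

(←) Suppose 8 ∣ n and 11 ∣ n. Any common multiple of 8 and 11 is a multiple of their lcm; here gcd(8, 11) = 1, so lcm(8, 11) = 8·11 = 88, so 88 ∣ n. Since 4 ∣ 88, it follows that 4 ∣ n.

Only the converse holds.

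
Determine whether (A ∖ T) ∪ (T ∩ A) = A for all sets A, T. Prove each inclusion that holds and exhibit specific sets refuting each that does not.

(⟹) Let x ∈ (A ∖ T) ∪ (T ∩ A). Then either x ∈ A and x ∉ T; or x ∈ A ∩ T. In each case x ∈ A, so (A ∖ T) ∪ (T ∩ A) ⊆ A.

(⟸) Let x ∈ A. Then either x ∈ A and x ∉ T; or x ∈ A ∩ T. In each case x ∈ (A ∖ T) ∪ (T ∩ A), so A ⊆ (A ∖ T) ∪ (T ∩ A).

Both inclusions hold.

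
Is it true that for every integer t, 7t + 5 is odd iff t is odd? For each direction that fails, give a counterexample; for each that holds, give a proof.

(⇒) fails and (⇐) fails.

(→) This fails: t = 2 gives 7t + 5 = 19, which is odd, but 2 is even, not odd.

(←) This also fails: t = 3 is odd, but 7t + 5 = 26 is even, not odd.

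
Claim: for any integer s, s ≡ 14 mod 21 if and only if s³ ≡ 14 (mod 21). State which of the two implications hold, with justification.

(⟹) Suppose s ≡ 14 mod 21. Write s = 21j + 14. Then (21j + 14)³ = 9261j³ + 18522j² + 12348j + 2744 = 21(441j³ + 882j² + 588j + 130) + 14, so s³ ≡ 14 (mod 21).

(⟸) Conversely, suppose s³ ≡ 14 (mod 21). The only residue r in {0, …, 20} with r³ ≡ 14 (mod 21) is r = 14, so s ≡ 14 (mod 21).

Both directions hold.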